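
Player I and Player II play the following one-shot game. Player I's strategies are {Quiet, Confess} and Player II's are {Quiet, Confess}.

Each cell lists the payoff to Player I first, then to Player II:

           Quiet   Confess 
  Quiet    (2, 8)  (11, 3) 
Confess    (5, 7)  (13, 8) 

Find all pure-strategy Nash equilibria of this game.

(Confess, Confess)

(Quiet, Quiet): Player I prefers Confess (5 > 2) — not an equilibrium.
(Quiet, Confess): Player I prefers Confess (13 > 11); Player II prefers Quiet (8 > 3) — not an equilibrium.
(Confess, Quiet): Player II prefers Confess (8 > 7) — not an equilibrium.
(Confess, Confess): Player I gets 13 ≥ 11 from Quiet, and Player II gets 8 ≥ 7 from Quiet — Nash equilibrium.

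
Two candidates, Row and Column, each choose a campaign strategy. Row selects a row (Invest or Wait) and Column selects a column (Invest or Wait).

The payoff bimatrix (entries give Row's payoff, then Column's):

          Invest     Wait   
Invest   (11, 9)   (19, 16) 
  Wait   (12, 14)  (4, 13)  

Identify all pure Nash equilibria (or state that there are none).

(Invest, Invest): Row prefers Wait (12 > 11); Column prefers Wait (16 > 9) — not an equilibrium.
(Invest, Wait): Row gets 19 ≥ 4 from Wait, and Column gets 16 ≥ 9 from Invest — Nash equilibrium.
(Wait, Invest): Row gets 12 ≥ 11 from Invest, and Column gets 14 ≥ 13 from Wait — Nash equilibrium.
(Wait, Wait): Row prefers Invest (19 > 4); Column prefers Invest (14 > 13) — not an equilibrium.

(Invest, Wait) and (Wait, Invest)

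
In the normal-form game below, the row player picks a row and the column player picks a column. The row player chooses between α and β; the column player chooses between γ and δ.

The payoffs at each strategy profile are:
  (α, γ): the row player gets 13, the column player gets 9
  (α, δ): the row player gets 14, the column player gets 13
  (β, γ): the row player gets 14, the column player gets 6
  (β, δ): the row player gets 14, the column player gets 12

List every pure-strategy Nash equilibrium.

(α, δ) and (β, δ)

(α, γ): the row player prefers β (14 > 13); the column player prefers δ (13 > 9) — not an equilibrium.
(α, δ): the row player gets 14 ≥ 14 from β, and the column player gets 13 ≥ 9 from γ — Nash equilibrium.
(β, γ): the column player prefers δ (12 > 6) — not an equilibrium.
(β, δ): the row player gets 14 ≥ 14 from α, and the column player gets 12 ≥ 6 from γ — Nash equilibrium.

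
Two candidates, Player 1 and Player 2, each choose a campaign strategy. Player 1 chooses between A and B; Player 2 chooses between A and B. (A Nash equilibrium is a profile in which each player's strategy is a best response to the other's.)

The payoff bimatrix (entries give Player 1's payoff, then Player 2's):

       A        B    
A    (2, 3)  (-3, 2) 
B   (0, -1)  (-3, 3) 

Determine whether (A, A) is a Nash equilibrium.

Yes

At (A, A), Player 1 earns 2; switching to B would give 0, so Player 1 has no profitable deviation.
Player 2 earns 3; switching to B would give 2, so Player 2 has no profitable deviation.
Neither player can gain by a unilateral deviation, so this profile is a Nash equilibrium.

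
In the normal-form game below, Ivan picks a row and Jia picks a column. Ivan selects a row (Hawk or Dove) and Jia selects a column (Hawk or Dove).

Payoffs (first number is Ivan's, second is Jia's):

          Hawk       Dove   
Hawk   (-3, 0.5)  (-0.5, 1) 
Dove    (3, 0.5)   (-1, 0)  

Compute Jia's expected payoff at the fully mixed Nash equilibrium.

1/2

First find x, the probability Ivan plays Hawk, from Jia's indifference between Hawk and Dove: 0.5x + 0.5(1−x) = x, giving x = 1/2.
Since Jia is indifferent in equilibrium, Jia's expected payoff equals the payoff from either column against (1/2, 1/2). Using Hawk: 0.5(1/2) + 0.5(1/2) = 1/2.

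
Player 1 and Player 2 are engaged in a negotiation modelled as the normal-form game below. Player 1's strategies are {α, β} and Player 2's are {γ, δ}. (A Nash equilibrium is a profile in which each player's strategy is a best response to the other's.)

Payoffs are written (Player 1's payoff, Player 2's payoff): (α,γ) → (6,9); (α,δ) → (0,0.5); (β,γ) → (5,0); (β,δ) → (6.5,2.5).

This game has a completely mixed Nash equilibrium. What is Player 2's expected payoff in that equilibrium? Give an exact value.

45/22

First find x, the probability Player 1 plays α, from Player 2's indifference between γ and δ: 9x = 0.5x + 2.5(1−x), giving x = 5/22.
Since Player 2 is indifferent in equilibrium, Player 2's expected payoff equals the payoff from either column against (5/22, 17/22). Using γ: 9(5/22) = 45/22.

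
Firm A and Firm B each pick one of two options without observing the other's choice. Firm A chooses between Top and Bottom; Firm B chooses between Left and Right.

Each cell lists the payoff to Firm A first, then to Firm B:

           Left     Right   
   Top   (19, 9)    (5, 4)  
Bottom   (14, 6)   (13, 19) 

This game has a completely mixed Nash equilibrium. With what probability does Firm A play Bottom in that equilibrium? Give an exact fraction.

Let p be the probability that Firm A plays Top. In a completely mixed equilibrium, Firm B must be indifferent between Left and Right.
Firm B's expected payoff from Left is 9p + 6(1−p); from Right it is 4p + 19(1−p).
Setting these equal: 3p + 6 = −15p + 19, so p = 13/18.
Therefore Firm A plays Bottom with probability 1 − 13/18 = 5/18.

5/18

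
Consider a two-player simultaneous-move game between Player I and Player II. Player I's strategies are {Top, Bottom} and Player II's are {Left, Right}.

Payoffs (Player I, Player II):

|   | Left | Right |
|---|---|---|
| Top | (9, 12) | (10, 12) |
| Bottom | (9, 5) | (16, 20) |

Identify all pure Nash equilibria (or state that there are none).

(Top, Left) and (Bottom, Right)

(Top, Left): Player I gets 9 ≥ 9 from Bottom, and Player II gets 12 ≥ 12 from Right — Nash equilibrium.
(Top, Right): Player I prefers Bottom (16 > 10) — not an equilibrium.
(Bottom, Left): Player II prefers Right (20 > 5) — not an equilibrium.
(Bottom, Right): Player I gets 16 ≥ 10 from Top, and Player II gets 20 ≥ 5 from Left — Nash equilibrium.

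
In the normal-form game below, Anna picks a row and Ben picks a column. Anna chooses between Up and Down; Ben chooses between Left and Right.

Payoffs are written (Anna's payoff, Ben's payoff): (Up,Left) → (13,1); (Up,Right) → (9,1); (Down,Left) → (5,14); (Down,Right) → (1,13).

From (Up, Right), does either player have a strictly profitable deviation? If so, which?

Anna at (Up, Right) earns 9; deviating to Down yields 1 — not better.
Ben earns 1; deviating to Left yields 1 — not better.
Neither player can strictly improve; the profile is a Nash equilibrium.

Neither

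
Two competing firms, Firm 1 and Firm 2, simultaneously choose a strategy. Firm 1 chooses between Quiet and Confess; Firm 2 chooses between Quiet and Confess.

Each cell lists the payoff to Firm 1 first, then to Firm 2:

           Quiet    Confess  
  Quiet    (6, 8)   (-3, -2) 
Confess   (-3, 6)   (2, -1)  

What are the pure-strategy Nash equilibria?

(Quiet, Quiet)

(Quiet, Quiet): Firm 1 gets 6 ≥ -3 from Confess, and Firm 2 gets 8 ≥ -2 from Confess — Nash equilibrium.
(Quiet, Confess): Firm 1 prefers Confess (2 > -3); Firm 2 prefers Quiet (8 > -2) — not an equilibrium.
(Confess, Quiet): Firm 1 prefers Quiet (6 > -3) — not an equilibrium.
(Confess, Confess): Firm 2 prefers Quiet (6 > -1) — not an equilibrium.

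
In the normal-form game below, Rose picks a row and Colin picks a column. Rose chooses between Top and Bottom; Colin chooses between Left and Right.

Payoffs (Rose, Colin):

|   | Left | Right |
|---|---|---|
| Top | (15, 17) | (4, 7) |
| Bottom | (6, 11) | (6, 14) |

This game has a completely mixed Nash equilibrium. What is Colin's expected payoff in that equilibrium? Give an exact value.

161/13

First find p, the probability Rose plays Top, from Colin's indifference between Left and Right: 17p + 11(1−p) = 7p + 14(1−p), giving p = 3/13.
Since Colin is indifferent in equilibrium, Colin's expected payoff equals the payoff from either column against (3/13, 10/13). Using Left: 17(3/13) + 11(10/13) = 161/13.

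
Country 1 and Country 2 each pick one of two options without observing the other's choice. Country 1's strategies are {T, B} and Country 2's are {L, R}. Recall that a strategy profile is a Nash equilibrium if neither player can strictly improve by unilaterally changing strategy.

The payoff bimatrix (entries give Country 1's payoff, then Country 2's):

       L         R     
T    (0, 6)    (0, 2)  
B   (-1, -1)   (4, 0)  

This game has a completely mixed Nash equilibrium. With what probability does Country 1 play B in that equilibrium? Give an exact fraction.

Let p be the probability that Country 1 plays T. In a completely mixed equilibrium, Country 2 must be indifferent between L and R.
Country 2's expected payoff from L is 6p − (1−p); from R it is 2p.
Setting these equal: 7p − 1 = 2p, so p = 1/5.
Therefore Country 1 plays B with probability 1 − 1/5 = 4/5.

4/5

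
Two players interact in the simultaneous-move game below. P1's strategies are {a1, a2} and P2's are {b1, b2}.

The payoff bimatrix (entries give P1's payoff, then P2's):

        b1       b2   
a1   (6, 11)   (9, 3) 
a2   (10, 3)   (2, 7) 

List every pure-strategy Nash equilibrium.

(a1, b1): P1 prefers a2 (10 > 6) — not an equilibrium.
(a1, b2): P2 prefers b1 (11 > 3) — not an equilibrium.
(a2, b1): P2 prefers b2 (7 > 3) — not an equilibrium.
(a2, b2): P1 prefers a1 (9 > 2) — not an equilibrium.

none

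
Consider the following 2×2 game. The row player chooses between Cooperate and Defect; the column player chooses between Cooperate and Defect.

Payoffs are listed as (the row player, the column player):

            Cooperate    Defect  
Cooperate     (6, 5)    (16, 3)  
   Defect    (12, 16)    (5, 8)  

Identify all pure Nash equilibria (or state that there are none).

(Defect, Cooperate)

(Cooperate, Cooperate): the row player prefers Defect (12 > 6) — not an equilibrium.
(Cooperate, Defect): the column player prefers Cooperate (5 > 3) — not an equilibrium.
(Defect, Cooperate): the row player gets 12 ≥ 6 from Cooperate, and the column player gets 16 ≥ 8 from Defect — Nash equilibrium.
(Defect, Defect): the row player prefers Cooperate (16 > 5); the column player prefers Cooperate (16 > 8) — not an equilibrium.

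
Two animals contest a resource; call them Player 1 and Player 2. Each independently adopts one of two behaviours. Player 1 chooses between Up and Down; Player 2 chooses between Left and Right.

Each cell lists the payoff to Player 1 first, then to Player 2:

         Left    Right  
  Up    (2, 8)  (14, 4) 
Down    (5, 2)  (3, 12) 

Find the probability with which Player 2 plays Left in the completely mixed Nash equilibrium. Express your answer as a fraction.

11/14

Let y be the probability that Player 2 plays Left. In a completely mixed equilibrium, Player 1 must be indifferent between Up and Down.
Player 1's expected payoff from Up is 2y + 14(1−y); from Down it is 5y + 3(1−y).
Setting these equal: −12y + 14 = 2y + 3, so y = 11/14.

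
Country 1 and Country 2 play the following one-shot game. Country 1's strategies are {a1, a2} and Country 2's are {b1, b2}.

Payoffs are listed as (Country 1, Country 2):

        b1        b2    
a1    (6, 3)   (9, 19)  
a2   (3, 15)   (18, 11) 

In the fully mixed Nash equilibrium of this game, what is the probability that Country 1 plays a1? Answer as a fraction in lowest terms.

1/5

Let x be the probability that Country 1 plays a1. In a completely mixed equilibrium, Country 2 must be indifferent between b1 and b2.
Country 2's expected payoff from b1 is 3x + 15(1−x); from b2 it is 19x + 11(1−x).
Setting these equal: −12x + 15 = 8x + 11, so x = 1/5.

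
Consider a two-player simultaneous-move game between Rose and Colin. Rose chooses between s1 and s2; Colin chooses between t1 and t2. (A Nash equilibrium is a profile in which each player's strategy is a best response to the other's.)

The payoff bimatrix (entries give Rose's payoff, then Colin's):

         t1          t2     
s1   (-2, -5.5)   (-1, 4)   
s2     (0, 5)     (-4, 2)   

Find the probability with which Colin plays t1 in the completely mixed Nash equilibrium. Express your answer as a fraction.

3/5

Let c be the probability that Colin plays t1. In a completely mixed equilibrium, Rose must be indifferent between s1 and s2.
Rose's expected payoff from s1 is −2c − (1−c); from s2 it is −4(1−c).
Setting these equal: −c − 1 = 4c − 4, so c = 3/5.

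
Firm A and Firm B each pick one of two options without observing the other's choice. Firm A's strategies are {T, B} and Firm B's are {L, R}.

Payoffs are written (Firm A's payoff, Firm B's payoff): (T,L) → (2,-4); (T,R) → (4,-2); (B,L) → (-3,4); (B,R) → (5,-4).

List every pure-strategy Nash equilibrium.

(T, L): Firm B prefers R (-2 > -4) — not an equilibrium.
(T, R): Firm A prefers B (5 > 4) — not an equilibrium.
(B, L): Firm A prefers T (2 > -3) — not an equilibrium.
(B, R): Firm B prefers L (4 > -4) — not an equilibrium.

none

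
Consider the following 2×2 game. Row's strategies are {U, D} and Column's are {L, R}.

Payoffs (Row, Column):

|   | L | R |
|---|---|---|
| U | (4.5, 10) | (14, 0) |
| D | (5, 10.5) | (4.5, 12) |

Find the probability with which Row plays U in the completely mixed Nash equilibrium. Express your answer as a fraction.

Let x be the probability that Row plays U. In a completely mixed equilibrium, Column must be indifferent between L and R.
Column's expected payoff from L is 10x + 10.5(1−x); from R it is 12(1−x).
Setting these equal: −0.5x + 10.5 = −12x + 12, so x = 3/23.

3/23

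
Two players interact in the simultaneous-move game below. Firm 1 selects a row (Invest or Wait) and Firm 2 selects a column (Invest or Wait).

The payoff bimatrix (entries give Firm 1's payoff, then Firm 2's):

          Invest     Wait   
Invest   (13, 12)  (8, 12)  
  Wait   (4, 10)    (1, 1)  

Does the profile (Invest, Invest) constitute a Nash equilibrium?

Yes

At (Invest, Invest), Firm 1 earns 13; switching to Wait would give 4, so Firm 1 has no profitable deviation.
Firm 2 earns 12; switching to Wait would give 12, so Firm 2 has no profitable deviation.
Neither player can gain by a unilateral deviation, so this profile is a Nash equilibrium.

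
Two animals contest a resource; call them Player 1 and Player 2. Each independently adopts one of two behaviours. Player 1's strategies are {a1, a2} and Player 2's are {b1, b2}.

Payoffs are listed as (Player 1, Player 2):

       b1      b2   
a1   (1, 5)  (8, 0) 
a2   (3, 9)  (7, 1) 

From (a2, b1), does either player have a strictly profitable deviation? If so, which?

Neither

Player 1 at (a2, b1) earns 3; deviating to a1 yields 1 — not better.
Player 2 earns 9; deviating to b2 yields 1 — not better.
Neither player can strictly improve; the profile is a Nash equilibrium.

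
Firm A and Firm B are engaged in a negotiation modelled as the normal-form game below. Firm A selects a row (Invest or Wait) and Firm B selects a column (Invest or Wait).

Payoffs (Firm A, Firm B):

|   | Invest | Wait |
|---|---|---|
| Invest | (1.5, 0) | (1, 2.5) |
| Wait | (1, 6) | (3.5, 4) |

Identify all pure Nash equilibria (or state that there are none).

none

(Invest, Invest): Firm B prefers Wait (2.5 > 0) — not an equilibrium.
(Invest, Wait): Firm A prefers Wait (3.5 > 1) — not an equilibrium.
(Wait, Invest): Firm A prefers Invest (1.5 > 1) — not an equilibrium.
(Wait, Wait): Firm B prefers Invest (6 > 4) — not an equilibrium.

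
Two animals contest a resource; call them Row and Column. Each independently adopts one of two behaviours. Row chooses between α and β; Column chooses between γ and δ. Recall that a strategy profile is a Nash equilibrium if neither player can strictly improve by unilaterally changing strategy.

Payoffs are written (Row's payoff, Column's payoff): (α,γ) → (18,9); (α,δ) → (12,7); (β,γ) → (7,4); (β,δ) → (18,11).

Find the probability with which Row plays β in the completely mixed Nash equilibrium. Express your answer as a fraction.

Let r be the probability that Row plays α. In a completely mixed equilibrium, Column must be indifferent between γ and δ.
Column's expected payoff from γ is 9r + 4(1−r); from δ it is 7r + 11(1−r).
Setting these equal: 5r + 4 = −4r + 11, so r = 7/9.
Therefore Row plays β with probability 1 − 7/9 = 2/9.

2/9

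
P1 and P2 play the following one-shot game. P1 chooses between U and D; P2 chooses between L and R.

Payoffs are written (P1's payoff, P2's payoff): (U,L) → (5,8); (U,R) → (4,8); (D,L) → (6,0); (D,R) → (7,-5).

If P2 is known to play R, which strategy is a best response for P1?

D

Against R, P1 earns 4 from U and 7 from D.
So D is the best response.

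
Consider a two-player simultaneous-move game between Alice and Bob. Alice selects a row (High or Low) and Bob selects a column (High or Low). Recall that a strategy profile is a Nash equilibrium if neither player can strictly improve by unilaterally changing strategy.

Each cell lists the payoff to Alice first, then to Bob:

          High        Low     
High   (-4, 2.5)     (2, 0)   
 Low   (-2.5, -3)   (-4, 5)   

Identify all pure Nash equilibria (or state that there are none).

(High, High): Alice prefers Low (-2.5 > -4) — not an equilibrium.
(High, Low): Bob prefers High (2.5 > 0) — not an equilibrium.
(Low, High): Bob prefers Low (5 > -3) — not an equilibrium.
(Low, Low): Alice prefers High (2 > -4) — not an equilibrium.

none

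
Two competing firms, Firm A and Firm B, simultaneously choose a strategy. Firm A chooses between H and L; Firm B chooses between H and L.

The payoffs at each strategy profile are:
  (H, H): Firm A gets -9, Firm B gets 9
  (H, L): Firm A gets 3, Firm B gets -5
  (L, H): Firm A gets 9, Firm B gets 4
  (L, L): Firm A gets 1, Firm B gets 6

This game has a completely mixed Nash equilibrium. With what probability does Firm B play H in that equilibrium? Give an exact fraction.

1/10

Let y be the probability that Firm B plays H. In a completely mixed equilibrium, Firm A must be indifferent between H and L.
Firm A's expected payoff from H is −9y + 3(1−y); from L it is 9y + (1−y).
Setting these equal: −12y + 3 = 8y + 1, so y = 1/10.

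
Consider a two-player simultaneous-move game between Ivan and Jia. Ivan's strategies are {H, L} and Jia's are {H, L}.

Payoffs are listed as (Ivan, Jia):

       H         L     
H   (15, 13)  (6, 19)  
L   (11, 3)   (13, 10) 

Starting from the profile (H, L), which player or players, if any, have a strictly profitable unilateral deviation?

Ivan at (H, L) earns 6; deviating to L yields 13 — a strict improvement.
Jia earns 19; deviating to H yields 13 — not better.
Only Ivan has a strictly profitable deviation.

Ivan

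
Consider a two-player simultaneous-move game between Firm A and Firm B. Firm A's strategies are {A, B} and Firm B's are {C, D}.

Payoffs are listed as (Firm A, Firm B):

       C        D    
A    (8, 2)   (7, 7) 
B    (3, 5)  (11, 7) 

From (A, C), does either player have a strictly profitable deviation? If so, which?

Firm B

Firm A at (A, C) earns 8; deviating to B yields 3 — not better.
Firm B earns 2; deviating to D yields 7 — a strict improvement.
Only Firm B has a strictly profitable deviation.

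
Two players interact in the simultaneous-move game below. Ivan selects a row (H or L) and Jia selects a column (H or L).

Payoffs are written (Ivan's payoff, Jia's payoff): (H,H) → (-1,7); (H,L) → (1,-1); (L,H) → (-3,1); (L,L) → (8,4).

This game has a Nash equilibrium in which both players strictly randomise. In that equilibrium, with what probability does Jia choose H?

7/9

Let y be the probability that Jia plays H. In a completely mixed equilibrium, Ivan must be indifferent between H and L.
Ivan's expected payoff from H is −y + (1−y); from L it is −3y + 8(1−y).
Setting these equal: −2y + 1 = −11y + 8, so y = 7/9.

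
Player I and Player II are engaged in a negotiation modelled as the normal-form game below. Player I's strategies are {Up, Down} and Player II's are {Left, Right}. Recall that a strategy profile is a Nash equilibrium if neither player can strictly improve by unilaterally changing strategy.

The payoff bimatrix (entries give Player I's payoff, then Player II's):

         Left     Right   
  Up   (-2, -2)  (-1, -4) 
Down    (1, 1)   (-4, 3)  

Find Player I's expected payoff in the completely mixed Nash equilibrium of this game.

-3/2

First find y, the probability Player II plays Left, from Player I's indifference between Up and Down: −2y − (1−y) = y − 4(1−y), giving y = 1/2.
Since Player I is indifferent in equilibrium, Player I's expected payoff equals the payoff from either row against (1/2, 1/2). Using Up: −2(1/2) − (1/2) = -3/2.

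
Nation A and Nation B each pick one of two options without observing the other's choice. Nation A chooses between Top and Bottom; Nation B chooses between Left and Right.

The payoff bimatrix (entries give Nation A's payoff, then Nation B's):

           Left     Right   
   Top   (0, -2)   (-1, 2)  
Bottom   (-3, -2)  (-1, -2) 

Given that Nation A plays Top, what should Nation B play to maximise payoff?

Against Top, Nation B earns -2 from Left and 2 from Right.
So Right is the best response.

Right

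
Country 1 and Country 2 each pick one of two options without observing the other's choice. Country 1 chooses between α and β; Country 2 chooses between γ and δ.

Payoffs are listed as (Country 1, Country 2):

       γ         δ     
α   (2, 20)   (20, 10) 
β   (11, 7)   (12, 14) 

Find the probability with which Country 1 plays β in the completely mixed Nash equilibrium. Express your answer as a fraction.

10/17

Let r be the probability that Country 1 plays α. In a completely mixed equilibrium, Country 2 must be indifferent between γ and δ.
Country 2's expected payoff from γ is 20r + 7(1−r); from δ it is 10r + 14(1−r).
Setting these equal: 13r + 7 = −4r + 14, so r = 7/17.
Therefore Country 1 plays β with probability 1 − 7/17 = 10/17.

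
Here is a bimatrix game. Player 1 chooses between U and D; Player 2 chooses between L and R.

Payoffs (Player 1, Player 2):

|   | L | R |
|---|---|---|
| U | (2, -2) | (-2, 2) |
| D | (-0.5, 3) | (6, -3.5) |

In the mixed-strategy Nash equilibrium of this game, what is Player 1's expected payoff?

First find q, the probability Player 2 plays L, from Player 1's indifference between U and D: 2q − 2(1−q) = −0.5q + 6(1−q), giving q = 16/21.
Since Player 1 is indifferent in equilibrium, Player 1's expected payoff equals the payoff from either row against (16/21, 5/21). Using U: 2(16/21) − 2(5/21) = 22/21.

22/21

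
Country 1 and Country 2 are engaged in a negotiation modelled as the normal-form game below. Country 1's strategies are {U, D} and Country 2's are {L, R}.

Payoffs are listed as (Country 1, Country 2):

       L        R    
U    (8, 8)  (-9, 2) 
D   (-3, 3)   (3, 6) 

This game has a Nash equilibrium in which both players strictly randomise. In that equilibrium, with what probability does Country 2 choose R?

Let q be the probability that Country 2 plays L. In a completely mixed equilibrium, Country 1 must be indifferent between U and D.
Country 1's expected payoff from U is 8q − 9(1−q); from D it is −3q + 3(1−q).
Setting these equal: 17q − 9 = −6q + 3, so q = 12/23.
Therefore Country 2 plays R with probability 1 − 12/23 = 11/23.

11/23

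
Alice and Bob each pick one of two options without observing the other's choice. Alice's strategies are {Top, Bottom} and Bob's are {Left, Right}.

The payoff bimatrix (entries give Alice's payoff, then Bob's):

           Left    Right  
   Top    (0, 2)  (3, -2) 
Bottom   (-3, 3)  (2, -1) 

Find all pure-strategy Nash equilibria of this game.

(Top, Left)

(Top, Left): Alice gets 0 ≥ -3 from Bottom, and Bob gets 2 ≥ -2 from Right — Nash equilibrium.
(Top, Right): Bob prefers Left (2 > -2) — not an equilibrium.
(Bottom, Left): Alice prefers Top (0 > -3) — not an equilibrium.
(Bottom, Right): Alice prefers Top (3 > 2); Bob prefers Left (3 > -1) — not an equilibrium.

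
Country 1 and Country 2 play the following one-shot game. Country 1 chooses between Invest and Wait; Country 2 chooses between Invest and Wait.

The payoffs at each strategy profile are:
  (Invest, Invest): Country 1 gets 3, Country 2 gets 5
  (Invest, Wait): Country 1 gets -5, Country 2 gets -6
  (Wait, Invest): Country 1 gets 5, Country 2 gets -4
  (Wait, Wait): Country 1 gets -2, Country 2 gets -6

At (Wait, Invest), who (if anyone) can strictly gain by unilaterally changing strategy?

Country 1 at (Wait, Invest) earns 5; deviating to Invest yields 3 — not better.
Country 2 earns -4; deviating to Wait yields -6 — not better.
Neither player can strictly improve; the profile is a Nash equilibrium.

Neither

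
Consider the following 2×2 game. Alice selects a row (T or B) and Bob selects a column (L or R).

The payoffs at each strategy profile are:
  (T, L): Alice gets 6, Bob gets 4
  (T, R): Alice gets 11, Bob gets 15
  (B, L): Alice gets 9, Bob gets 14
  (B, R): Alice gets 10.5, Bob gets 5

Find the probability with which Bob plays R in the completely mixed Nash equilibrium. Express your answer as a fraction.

Let q be the probability that Bob plays L. In a completely mixed equilibrium, Alice must be indifferent between T and B.
Alice's expected payoff from T is 6q + 11(1−q); from B it is 9q + 10.5(1−q).
Setting these equal: −5q + 11 = −1.5q + 10.5, so q = 1/7.
Therefore Bob plays R with probability 1 − 1/7 = 6/7.

6/7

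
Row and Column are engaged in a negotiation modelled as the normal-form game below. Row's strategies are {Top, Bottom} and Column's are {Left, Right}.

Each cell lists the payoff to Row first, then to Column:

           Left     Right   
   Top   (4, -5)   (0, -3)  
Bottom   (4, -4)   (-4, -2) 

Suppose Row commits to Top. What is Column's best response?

Right

Against Top, Column earns -5 from Left and -3 from Right.
So Right is the best response.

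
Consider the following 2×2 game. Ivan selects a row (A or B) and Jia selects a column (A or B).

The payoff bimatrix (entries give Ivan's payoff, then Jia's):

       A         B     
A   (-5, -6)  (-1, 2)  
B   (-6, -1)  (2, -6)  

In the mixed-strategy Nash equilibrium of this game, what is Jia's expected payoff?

-38/13

First find x, the probability Ivan plays A, from Jia's indifference between A and B: −6x − (1−x) = 2x − 6(1−x), giving x = 5/13.
Since Jia is indifferent in equilibrium, Jia's expected payoff equals the payoff from either column against (5/13, 8/13). Using A: −6(5/13) − (8/13) = -38/13.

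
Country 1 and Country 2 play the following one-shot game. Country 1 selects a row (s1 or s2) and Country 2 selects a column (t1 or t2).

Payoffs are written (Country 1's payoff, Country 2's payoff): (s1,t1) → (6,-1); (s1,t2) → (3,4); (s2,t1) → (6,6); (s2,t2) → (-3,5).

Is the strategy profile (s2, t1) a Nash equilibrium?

At (s2, t1), Country 1 earns 6; switching to s1 would give 6, so Country 1 has no profitable deviation.
Country 2 earns 6; switching to t2 would give 5, so Country 2 has no profitable deviation.
Neither player can gain by a unilateral deviation, so this profile is a Nash equilibrium.

Yes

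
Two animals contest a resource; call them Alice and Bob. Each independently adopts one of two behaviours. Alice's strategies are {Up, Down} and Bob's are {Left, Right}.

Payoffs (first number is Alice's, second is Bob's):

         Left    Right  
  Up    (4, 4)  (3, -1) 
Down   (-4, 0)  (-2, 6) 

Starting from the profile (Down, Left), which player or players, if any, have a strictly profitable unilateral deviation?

Both

Alice at (Down, Left) earns -4; deviating to Up yields 4 — a strict improvement.
Bob earns 0; deviating to Right yields 6 — a strict improvement.
Both Alice and Bob have strictly profitable deviations.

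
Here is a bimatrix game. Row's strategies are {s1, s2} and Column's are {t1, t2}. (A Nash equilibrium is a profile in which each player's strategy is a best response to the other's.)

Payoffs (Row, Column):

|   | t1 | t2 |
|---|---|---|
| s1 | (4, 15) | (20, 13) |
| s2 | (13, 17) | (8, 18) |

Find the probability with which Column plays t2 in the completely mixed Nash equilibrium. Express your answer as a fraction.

Let y be the probability that Column plays t1. In a completely mixed equilibrium, Row must be indifferent between s1 and s2.
Row's expected payoff from s1 is 4y + 20(1−y); from s2 it is 13y + 8(1−y).
Setting these equal: −16y + 20 = 5y + 8, so y = 4/7.
Therefore Column plays t2 with probability 1 − 4/7 = 3/7.

3/7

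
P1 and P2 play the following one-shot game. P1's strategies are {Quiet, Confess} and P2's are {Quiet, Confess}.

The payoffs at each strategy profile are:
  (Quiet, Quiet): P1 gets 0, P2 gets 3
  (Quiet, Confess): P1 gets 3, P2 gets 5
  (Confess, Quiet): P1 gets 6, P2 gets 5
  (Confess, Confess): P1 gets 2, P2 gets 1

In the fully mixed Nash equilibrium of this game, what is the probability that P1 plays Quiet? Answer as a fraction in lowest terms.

2/3

Let r be the probability that P1 plays Quiet. In a completely mixed equilibrium, P2 must be indifferent between Quiet and Confess.
P2's expected payoff from Quiet is 3r + 5(1−r); from Confess it is 5r + (1−r).
Setting these equal: −2r + 5 = 4r + 1, so r = 2/3.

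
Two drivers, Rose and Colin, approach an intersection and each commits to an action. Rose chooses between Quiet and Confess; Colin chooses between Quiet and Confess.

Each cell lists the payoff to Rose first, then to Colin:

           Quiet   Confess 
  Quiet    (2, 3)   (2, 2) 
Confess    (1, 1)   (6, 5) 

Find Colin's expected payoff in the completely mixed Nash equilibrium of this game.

First find p, the probability Rose plays Quiet, from Colin's indifference between Quiet and Confess: 3p + (1−p) = 2p + 5(1−p), giving p = 4/5.
Since Colin is indifferent in equilibrium, Colin's expected payoff equals the payoff from either column against (4/5, 1/5). Using Quiet: 3(4/5) + (1/5) = 13/5.

13/5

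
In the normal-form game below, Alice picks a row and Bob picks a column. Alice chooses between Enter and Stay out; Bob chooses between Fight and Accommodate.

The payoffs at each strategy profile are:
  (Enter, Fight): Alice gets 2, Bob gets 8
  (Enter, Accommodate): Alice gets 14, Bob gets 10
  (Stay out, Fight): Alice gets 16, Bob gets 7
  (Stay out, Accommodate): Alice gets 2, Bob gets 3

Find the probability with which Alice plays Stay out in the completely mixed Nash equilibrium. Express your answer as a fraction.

1/3

Let p be the probability that Alice plays Enter. In a completely mixed equilibrium, Bob must be indifferent between Fight and Accommodate.
Bob's expected payoff from Fight is 8p + 7(1−p); from Accommodate it is 10p + 3(1−p).
Setting these equal: p + 7 = 7p + 3, so p = 2/3.
Therefore Alice plays Stay out with probability 1 − 2/3 = 1/3.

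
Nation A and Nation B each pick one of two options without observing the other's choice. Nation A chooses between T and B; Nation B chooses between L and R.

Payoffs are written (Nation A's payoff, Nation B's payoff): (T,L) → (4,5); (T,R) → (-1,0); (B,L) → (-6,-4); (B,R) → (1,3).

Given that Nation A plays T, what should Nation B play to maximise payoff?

Against T, Nation B earns 5 from L and 0 from R.
So L is the best response.

L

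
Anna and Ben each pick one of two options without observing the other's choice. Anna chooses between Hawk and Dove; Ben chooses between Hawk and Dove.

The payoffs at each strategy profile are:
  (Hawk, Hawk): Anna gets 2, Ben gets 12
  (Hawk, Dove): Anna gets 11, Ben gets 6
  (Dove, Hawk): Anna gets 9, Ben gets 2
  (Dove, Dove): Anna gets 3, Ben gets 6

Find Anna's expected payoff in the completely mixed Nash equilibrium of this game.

31/5

First find y, the probability Ben plays Hawk, from Anna's indifference between Hawk and Dove: 2y + 11(1−y) = 9y + 3(1−y), giving y = 8/15.
Since Anna is indifferent in equilibrium, Anna's expected payoff equals the payoff from either row against (8/15, 7/15). Using Hawk: 2(8/15) + 11(7/15) = 31/5.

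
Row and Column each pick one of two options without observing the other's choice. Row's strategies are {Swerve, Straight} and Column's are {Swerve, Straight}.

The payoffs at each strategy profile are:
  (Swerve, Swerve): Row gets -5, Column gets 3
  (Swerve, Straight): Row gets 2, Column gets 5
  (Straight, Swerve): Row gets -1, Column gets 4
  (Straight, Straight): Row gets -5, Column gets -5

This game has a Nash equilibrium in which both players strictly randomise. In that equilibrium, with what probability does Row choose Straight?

Let p be the probability that Row plays Swerve. In a completely mixed equilibrium, Column must be indifferent between Swerve and Straight.
Column's expected payoff from Swerve is 3p + 4(1−p); from Straight it is 5p − 5(1−p).
Setting these equal: −p + 4 = 10p − 5, so p = 9/11.
Therefore Row plays Straight with probability 1 − 9/11 = 2/11.

2/11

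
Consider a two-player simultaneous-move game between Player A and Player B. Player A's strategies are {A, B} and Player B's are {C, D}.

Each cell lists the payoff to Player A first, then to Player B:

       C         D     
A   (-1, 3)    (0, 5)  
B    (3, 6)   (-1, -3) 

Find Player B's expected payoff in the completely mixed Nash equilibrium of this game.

First find p, the probability Player A plays A, from Player B's indifference between C and D: 3p + 6(1−p) = 5p − 3(1−p), giving p = 9/11.
Since Player B is indifferent in equilibrium, Player B's expected payoff equals the payoff from either column against (9/11, 2/11). Using C: 3(9/11) + 6(2/11) = 39/11.

39/11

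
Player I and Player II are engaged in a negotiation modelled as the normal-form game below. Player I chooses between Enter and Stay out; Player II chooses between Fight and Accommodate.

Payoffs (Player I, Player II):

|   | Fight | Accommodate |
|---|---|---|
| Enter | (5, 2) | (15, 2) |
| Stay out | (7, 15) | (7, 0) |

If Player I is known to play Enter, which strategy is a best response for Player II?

Against Enter, Player II earns 2 from Fight and 2 from Accommodate.
So either strategy is a best response.

either — both Fight and Accommodate are best responses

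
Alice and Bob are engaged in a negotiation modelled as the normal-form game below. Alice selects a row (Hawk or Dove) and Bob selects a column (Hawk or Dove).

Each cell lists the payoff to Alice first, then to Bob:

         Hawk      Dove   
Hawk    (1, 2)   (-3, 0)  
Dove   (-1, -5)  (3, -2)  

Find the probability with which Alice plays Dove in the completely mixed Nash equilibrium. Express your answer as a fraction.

Let x be the probability that Alice plays Hawk. In a completely mixed equilibrium, Bob must be indifferent between Hawk and Dove.
Bob's expected payoff from Hawk is 2x − 5(1−x); from Dove it is −2(1−x).
Setting these equal: 7x − 5 = 2x − 2, so x = 3/5.
Therefore Alice plays Dove with probability 1 − 3/5 = 2/5.

2/5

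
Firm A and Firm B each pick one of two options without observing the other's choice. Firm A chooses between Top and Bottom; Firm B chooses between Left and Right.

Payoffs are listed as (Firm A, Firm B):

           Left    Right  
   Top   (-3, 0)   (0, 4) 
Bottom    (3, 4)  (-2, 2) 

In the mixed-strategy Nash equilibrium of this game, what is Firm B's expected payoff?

8/3

First find p, the probability Firm A plays Top, from Firm B's indifference between Left and Right: 4(1−p) = 4p + 2(1−p), giving p = 1/3.
Since Firm B is indifferent in equilibrium, Firm B's expected payoff equals the payoff from either column against (1/3, 2/3). Using Left: 4(2/3) = 8/3.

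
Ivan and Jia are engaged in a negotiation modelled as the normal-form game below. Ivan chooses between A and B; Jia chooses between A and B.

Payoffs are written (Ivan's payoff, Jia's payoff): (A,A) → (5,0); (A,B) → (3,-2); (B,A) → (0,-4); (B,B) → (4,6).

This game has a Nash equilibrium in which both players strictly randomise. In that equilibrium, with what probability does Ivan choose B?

1/6

Let r be the probability that Ivan plays A. In a completely mixed equilibrium, Jia must be indifferent between A and B.
Jia's expected payoff from A is −4(1−r); from B it is −2r + 6(1−r).
Setting these equal: 4r − 4 = −8r + 6, so r = 5/6.
Therefore Ivan plays B with probability 1 − 5/6 = 1/6.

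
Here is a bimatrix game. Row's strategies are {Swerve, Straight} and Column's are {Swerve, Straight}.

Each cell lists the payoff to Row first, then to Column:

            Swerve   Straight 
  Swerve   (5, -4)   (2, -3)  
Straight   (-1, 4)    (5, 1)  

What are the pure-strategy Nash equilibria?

none

(Swerve, Swerve): Column prefers Straight (-3 > -4) — not an equilibrium.
(Swerve, Straight): Row prefers Straight (5 > 2) — not an equilibrium.
(Straight, Swerve): Row prefers Swerve (5 > -1) — not an equilibrium.
(Straight, Straight): Column prefers Swerve (4 > 1) — not an equilibrium.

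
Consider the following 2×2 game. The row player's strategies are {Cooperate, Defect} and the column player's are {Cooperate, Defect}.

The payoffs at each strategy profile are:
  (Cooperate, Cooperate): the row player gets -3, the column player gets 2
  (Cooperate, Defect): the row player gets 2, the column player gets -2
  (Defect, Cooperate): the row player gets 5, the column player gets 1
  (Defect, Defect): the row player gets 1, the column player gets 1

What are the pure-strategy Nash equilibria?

(Defect, Cooperate)

(Cooperate, Cooperate): the row player prefers Defect (5 > -3) — not an equilibrium.
(Cooperate, Defect): the column player prefers Cooperate (2 > -2) — not an equilibrium.
(Defect, Cooperate): the row player gets 5 ≥ -3 from Cooperate, and the column player gets 1 ≥ 1 from Defect — Nash equilibrium.
(Defect, Defect): the row player prefers Cooperate (2 > 1) — not an equilibrium.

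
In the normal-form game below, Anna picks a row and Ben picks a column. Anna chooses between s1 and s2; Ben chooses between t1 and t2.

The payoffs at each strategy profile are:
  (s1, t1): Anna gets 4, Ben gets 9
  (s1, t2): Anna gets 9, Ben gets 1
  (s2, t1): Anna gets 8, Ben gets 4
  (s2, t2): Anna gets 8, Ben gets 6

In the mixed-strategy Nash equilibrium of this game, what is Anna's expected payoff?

8

First find q, the probability Ben plays t1, from Anna's indifference between s1 and s2: 4q + 9(1−q) = 8q + 8(1−q), giving q = 1/5.
Since Anna is indifferent in equilibrium, Anna's expected payoff equals the payoff from either row against (1/5, 4/5). Using s1: 4(1/5) + 9(4/5) = 8.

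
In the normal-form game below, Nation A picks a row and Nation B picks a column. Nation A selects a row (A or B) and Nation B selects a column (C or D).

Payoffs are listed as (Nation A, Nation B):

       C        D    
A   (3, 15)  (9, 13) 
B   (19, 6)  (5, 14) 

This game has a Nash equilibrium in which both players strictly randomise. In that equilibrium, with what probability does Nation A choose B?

1/5

Let r be the probability that Nation A plays A. In a completely mixed equilibrium, Nation B must be indifferent between C and D.
Nation B's expected payoff from C is 15r + 6(1−r); from D it is 13r + 14(1−r).
Setting these equal: 9r + 6 = −r + 14, so r = 4/5.
Therefore Nation A plays B with probability 1 − 4/5 = 1/5.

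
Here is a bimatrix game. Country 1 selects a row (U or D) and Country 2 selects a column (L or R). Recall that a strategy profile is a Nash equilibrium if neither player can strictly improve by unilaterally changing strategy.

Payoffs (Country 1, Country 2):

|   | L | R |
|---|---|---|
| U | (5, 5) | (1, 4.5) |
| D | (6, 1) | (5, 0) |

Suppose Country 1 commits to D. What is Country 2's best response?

L

Against D, Country 2 earns 1 from L and 0 from R.
So L is the best response.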